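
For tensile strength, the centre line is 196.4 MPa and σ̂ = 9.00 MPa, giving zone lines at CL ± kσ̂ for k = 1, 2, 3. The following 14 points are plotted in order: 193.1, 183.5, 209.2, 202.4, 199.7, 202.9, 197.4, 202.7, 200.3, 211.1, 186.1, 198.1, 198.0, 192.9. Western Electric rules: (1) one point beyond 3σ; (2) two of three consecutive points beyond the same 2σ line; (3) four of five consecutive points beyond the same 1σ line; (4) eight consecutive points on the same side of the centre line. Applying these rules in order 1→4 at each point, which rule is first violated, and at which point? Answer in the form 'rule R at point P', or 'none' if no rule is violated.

Zone of each point (C = within 1σ̂, B = 1σ̂–2σ̂, A = 2σ̂–3σ̂, * = beyond 3σ̂; sign = side of CL): 1:-C, 2:-B, 3:+B, 4:+C, 5:+C, 6:+C, 7:+C, 8:+C, 9:+C, 10:+B, 11:-B, 12:+C, 13:+C, 14:-C
Rule 4 (eight consecutive points on the same side of the centre line) is satisfied at point 10.

rule 4 at point 10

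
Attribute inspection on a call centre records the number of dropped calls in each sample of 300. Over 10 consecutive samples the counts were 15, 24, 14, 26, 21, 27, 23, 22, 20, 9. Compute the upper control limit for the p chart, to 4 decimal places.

p̄ = Σdᵢ / (k·n) = 201 / (10 × 300) = 0.06700
UCL = p̄ + 3·√(p̄(1−p̄)/n) = 0.06700 + 3 × √(0.06700×0.93300/300) = 0.06700 + 3 × 0.01444 = 0.11031

0.1103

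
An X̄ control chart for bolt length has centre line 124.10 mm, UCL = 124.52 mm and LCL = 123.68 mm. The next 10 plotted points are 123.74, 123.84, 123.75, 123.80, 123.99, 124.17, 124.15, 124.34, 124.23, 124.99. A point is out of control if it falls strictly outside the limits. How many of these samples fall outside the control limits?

Compare each point to [123.68, 124.52]: sample 10 = 124.99 > UCL.

1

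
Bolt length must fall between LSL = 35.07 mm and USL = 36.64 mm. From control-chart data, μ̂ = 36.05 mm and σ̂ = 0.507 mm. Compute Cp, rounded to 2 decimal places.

Cp = (USL − LSL) / (6σ̂) = (36.64 − 35.07) / (6 × 0.507) = 1.5700 / 3.0420 = 0.5161

0.52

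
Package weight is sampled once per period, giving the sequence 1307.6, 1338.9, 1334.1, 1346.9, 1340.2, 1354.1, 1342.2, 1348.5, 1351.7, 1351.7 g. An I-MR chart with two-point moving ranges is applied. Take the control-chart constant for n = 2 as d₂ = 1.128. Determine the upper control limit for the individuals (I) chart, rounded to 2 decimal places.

1368.45

X̄ = (1307.6 + 1338.9 + 1334.1 + 1346.9 + 1340.2 + 1354.1 + 1342.2 + 1348.5 + 1351.7 + 1351.7) / 10 = 1341.5900
Moving ranges: 31.3, 4.8, 12.8, 6.7, 13.9, 11.9, 6.3, 3.2, 0.0; M̄R̄ = 90.9000 / 9 = 10.1000
UCL = X̄ + 3·M̄R̄/d₂ = 1341.5900 + 3 × 10.1000 / 1.128 = 1368.4517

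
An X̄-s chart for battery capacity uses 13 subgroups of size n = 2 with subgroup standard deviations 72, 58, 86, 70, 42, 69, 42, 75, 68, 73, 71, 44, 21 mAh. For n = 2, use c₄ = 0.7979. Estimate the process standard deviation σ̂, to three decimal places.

s̄ = (72 + 58 + 86 + 70 + 42 + 69 + 42 + 75 + 68 + 73 + 71 + 44 + 21) / 13 = 60.8462
σ̂ = s̄ / c₄ = 60.8462 / 0.7979 = 76.2579

76.258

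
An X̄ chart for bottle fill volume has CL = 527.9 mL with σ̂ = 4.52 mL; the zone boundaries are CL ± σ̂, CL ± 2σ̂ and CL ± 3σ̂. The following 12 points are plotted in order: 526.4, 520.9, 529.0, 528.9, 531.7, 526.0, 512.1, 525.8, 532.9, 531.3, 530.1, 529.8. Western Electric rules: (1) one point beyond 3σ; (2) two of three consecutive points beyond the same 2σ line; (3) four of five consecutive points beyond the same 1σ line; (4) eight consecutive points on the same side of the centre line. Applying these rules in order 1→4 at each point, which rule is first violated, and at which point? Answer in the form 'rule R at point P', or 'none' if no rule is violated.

rule 1 at point 7

Zone of each point (C = within 1σ̂, B = 1σ̂–2σ̂, A = 2σ̂–3σ̂, * = beyond 3σ̂; sign = side of CL): 1:-C, 2:-B, 3:+C, 4:+C, 5:+C, 6:-C, 7:-*, 8:-C, 9:+B, 10:+C, 11:+C, 12:+C
Rule 1 (one point beyond the 3σ limits) is satisfied at point 7.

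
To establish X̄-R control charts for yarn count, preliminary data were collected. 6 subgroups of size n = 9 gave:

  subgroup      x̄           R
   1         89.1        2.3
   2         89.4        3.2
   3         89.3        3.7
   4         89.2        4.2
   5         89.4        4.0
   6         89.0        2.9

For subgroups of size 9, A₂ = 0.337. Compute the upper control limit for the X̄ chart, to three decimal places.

X̄̄ = (89.1 + 89.4 + 89.3 + 89.2 + 89.4 + 89.0) / 6 = 535.4000 / 6 = 89.2333
R̄ = (2.3 + 3.2 + 3.7 + 4.2 + 4.0 + 2.9) / 6 = 20.3000 / 6 = 3.3833
UCL = X̄̄ + A₂·R̄ = 89.2333 + 0.337 × 3.3833 = 90.3735

90.374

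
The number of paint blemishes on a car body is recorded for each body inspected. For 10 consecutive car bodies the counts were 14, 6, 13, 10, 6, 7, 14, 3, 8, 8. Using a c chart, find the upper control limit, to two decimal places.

17.85

c̄ = (14 + 6 + 13 + 10 + 6 + 7 + 14 + 3 + 8 + 8) / 10 = 89 / 10 = 8.9000
UCL = c̄ + 3√c̄ = 8.9000 + 3 × √8.9000 = 8.9000 + 3 × 2.9833 = 17.8499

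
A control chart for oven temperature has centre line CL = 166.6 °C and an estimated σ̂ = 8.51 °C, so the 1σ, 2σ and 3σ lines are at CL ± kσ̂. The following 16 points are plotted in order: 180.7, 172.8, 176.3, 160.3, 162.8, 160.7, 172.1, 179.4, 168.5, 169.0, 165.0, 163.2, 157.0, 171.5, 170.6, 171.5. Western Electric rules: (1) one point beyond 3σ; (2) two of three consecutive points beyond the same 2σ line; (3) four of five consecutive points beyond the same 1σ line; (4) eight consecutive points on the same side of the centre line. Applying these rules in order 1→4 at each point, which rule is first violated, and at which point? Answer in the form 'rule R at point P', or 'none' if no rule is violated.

Zone of each point (C = within 1σ̂, B = 1σ̂–2σ̂, A = 2σ̂–3σ̂, * = beyond 3σ̂; sign = side of CL): 1:+B, 2:+C, 3:+B, 4:-C, 5:-C, 6:-C, 7:+C, 8:+B, 9:+C, 10:+C, 11:-C, 12:-C, 13:-B, 14:+C, 15:+C, 16:+C
No rule fires across all 16 points.

none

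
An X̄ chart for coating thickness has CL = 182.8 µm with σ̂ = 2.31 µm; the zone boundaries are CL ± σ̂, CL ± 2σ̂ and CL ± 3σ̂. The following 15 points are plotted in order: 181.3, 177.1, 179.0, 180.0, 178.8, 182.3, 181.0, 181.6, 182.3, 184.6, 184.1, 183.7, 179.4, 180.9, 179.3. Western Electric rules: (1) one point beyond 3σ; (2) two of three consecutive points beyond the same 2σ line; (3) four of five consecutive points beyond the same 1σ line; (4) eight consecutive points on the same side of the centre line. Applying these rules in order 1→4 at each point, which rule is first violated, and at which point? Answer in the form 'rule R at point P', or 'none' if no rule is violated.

rule 3 at point 5

Zone of each point (C = within 1σ̂, B = 1σ̂–2σ̂, A = 2σ̂–3σ̂, * = beyond 3σ̂; sign = side of CL): 1:-C, 2:-A, 3:-B, 4:-B, 5:-B, 6:-C, 7:-C, 8:-C, 9:-C, 10:+C, 11:+C, 12:+C, 13:-B, 14:-C, 15:-B
Rule 3 (four of five consecutive points beyond the same 1σ limit) is satisfied at point 5.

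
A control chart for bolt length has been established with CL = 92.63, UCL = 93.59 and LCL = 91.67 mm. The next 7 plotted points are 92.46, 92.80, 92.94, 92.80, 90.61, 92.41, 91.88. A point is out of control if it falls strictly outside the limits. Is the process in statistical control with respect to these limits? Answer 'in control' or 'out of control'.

Compare each point to [91.67, 93.59]: sample 5 = 90.61 < LCL.

out of control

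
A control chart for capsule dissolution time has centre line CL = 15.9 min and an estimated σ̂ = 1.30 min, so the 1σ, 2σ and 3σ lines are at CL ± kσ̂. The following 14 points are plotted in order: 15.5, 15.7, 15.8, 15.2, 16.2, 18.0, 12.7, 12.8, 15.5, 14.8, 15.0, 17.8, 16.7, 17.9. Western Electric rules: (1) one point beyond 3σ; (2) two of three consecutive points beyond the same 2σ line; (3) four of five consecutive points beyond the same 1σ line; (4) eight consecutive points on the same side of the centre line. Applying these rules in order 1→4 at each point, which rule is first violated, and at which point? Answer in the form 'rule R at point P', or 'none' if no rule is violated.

rule 2 at point 8

Zone of each point (C = within 1σ̂, B = 1σ̂–2σ̂, A = 2σ̂–3σ̂, * = beyond 3σ̂; sign = side of CL): 1:-C, 2:-C, 3:-C, 4:-C, 5:+C, 6:+B, 7:-A, 8:-A, 9:-C, 10:-C, 11:-C, 12:+B, 13:+C, 14:+B
Rule 2 (two of three consecutive points beyond the same 2σ limit) is satisfied at point 8.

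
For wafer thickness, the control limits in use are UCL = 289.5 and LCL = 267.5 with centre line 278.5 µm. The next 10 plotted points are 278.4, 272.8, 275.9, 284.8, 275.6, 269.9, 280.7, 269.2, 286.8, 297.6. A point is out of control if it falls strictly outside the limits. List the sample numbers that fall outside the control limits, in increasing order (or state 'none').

10

Compare each point to [267.5, 289.5]: sample 10 = 297.6 > UCL.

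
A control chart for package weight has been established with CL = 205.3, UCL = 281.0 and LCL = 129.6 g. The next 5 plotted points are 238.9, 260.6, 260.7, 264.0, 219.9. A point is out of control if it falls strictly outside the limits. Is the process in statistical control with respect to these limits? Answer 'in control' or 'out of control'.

in control

All 5 points lie within [129.6, 281.0].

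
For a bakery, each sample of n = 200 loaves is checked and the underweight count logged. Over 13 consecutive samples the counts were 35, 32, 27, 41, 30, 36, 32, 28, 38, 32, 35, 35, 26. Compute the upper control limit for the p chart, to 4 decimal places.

0.2428

p̄ = Σdᵢ / (k·n) = 427 / (13 × 200) = 0.16423
UCL = p̄ + 3·√(p̄(1−p̄)/n) = 0.16423 + 3 × √(0.16423×0.83577/200) = 0.16423 + 3 × 0.02620 = 0.24282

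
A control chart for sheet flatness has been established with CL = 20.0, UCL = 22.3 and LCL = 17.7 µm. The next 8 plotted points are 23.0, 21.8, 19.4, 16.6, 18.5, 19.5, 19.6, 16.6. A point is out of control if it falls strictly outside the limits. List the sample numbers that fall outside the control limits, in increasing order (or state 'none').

Compare each point to [17.7, 22.3]: sample 1 = 23.0 > UCL; sample 4 = 16.6 < LCL; sample 8 = 16.6 < LCL.

1, 4, 8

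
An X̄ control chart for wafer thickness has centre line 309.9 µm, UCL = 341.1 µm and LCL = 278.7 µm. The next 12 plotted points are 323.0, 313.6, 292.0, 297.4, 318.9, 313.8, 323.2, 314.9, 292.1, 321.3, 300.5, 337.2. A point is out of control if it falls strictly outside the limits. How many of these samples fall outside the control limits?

0

All 12 points lie within [278.7, 341.1].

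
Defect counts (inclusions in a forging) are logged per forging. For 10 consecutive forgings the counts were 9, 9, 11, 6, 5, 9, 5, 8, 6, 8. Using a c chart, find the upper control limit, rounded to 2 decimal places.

c̄ = (9 + 9 + 11 + 6 + 5 + 9 + 5 + 8 + 6 + 8) / 10 = 76 / 10 = 7.6000
UCL = c̄ + 3√c̄ = 7.6000 + 3 × √7.6000 = 7.6000 + 3 × 2.7568 = 15.8704

15.87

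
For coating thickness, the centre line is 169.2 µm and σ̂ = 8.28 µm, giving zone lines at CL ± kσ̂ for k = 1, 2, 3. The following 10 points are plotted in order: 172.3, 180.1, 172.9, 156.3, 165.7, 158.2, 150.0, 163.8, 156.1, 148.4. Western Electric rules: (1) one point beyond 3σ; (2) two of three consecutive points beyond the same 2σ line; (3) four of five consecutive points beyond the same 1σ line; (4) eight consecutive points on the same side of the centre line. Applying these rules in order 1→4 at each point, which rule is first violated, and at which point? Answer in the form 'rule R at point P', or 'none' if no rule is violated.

Zone of each point (C = within 1σ̂, B = 1σ̂–2σ̂, A = 2σ̂–3σ̂, * = beyond 3σ̂; sign = side of CL): 1:+C, 2:+B, 3:+C, 4:-B, 5:-C, 6:-B, 7:-A, 8:-C, 9:-B, 10:-A
Rule 3 (four of five consecutive points beyond the same 1σ limit) is satisfied at point 10.

rule 3 at point 10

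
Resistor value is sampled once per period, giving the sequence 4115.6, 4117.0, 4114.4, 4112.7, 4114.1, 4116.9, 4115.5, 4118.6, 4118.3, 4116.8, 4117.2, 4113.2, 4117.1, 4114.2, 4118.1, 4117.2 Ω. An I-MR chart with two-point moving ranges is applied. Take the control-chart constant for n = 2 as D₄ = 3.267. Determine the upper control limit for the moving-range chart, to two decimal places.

Moving ranges: 1.4, 2.6, 1.7, 1.4, 2.8, 1.4, 3.1, 0.3, 1.5, 0.4, 4.0, 3.9, 2.9, 3.9, 0.9; M̄R̄ = 32.2000 / 15 = 2.1467
UCL_MR = D₄·M̄R̄ = 3.267 × 2.1467 = 7.0132

7.01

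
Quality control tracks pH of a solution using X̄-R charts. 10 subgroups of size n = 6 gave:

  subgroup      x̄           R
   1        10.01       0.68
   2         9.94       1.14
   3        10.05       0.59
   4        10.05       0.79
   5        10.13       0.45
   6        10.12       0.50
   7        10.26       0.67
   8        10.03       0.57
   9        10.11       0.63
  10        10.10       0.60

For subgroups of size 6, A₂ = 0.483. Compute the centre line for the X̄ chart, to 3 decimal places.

X̄̄ = (10.01 + 9.94 + 10.05 + 10.05 + 10.13 + 10.12 + 10.26 + 10.03 + 10.11 + 10.10) / 10 = 100.8000 / 10 = 10.0800
CL = X̄̄ = 10.0800

10.080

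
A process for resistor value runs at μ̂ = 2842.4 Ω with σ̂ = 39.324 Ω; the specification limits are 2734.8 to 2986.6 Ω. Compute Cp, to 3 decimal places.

Cp = (USL − LSL) / (6σ̂) = (2986.6 − 2734.8) / (6 × 39.324) = 251.8000 / 235.9440 = 1.0672

1.067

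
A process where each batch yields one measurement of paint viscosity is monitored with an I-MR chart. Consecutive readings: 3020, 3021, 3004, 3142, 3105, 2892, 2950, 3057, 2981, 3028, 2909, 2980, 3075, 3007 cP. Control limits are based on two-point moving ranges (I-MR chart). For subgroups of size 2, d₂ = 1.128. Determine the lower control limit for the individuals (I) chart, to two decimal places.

2798.02

X̄ = (3020 + 3021 + 3004 + 3142 + 3105 + 2892 + 2950 + 3057 + 2981 + 3028 + 2909 + 2980 + 3075 + 3007) / 14 = 3012.2143
Moving ranges: 1, 17, 138, 37, 213, 58, 107, 76, 47, 119, 71, 95, 68; M̄R̄ = 1047.0000 / 13 = 80.5385
LCL = X̄ − 3·M̄R̄/d₂ = 3012.2143 − 3 × 80.5385 / 1.128 = 2798.0162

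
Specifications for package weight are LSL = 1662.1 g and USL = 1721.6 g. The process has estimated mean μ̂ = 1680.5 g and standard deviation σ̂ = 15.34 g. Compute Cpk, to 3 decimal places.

0.400

Cpu = (USL − μ̂) / (3σ̂) = (1721.6 − 1680.5) / (3 × 15.34) = 0.8931; Cpl = (μ̂ − LSL) / (3σ̂) = (1680.5 − 1662.1) / (3 × 15.34) = 0.3998; Cpk = min(Cpu, Cpl) = 0.3998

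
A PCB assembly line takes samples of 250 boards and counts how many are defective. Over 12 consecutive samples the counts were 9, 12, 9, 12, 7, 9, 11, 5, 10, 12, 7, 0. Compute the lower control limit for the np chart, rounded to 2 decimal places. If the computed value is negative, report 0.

0.00

p̄ = Σdᵢ / (k·n) = 103 / (12 × 250) = 0.03433
LCL = np̄ − 3·√(np̄(1−p̄)) = 8.5833 − 3 × 2.8790 = -0.0537 → 0 (negative, so LCL = 0)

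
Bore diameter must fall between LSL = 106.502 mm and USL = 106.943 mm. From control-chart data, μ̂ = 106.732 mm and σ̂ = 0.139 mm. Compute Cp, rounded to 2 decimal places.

0.53

Cp = (USL − LSL) / (6σ̂) = (106.943 − 106.502) / (6 × 0.139) = 0.4410 / 0.8340 = 0.5288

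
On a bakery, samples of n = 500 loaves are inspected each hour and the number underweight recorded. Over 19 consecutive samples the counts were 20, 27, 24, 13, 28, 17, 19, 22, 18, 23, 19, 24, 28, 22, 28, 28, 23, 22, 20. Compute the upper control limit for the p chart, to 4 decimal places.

p̄ = Σdᵢ / (k·n) = 425 / (19 × 500) = 0.04474
UCL = p̄ + 3·√(p̄(1−p̄)/n) = 0.04474 + 3 × √(0.04474×0.95526/500) = 0.04474 + 3 × 0.00925 = 0.07247

0.0725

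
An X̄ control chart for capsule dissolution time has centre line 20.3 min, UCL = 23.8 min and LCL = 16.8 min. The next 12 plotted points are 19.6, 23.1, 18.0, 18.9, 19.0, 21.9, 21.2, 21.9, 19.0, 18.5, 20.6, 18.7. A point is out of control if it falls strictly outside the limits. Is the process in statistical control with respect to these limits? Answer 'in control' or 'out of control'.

in control

All 12 points lie within [16.8, 23.8].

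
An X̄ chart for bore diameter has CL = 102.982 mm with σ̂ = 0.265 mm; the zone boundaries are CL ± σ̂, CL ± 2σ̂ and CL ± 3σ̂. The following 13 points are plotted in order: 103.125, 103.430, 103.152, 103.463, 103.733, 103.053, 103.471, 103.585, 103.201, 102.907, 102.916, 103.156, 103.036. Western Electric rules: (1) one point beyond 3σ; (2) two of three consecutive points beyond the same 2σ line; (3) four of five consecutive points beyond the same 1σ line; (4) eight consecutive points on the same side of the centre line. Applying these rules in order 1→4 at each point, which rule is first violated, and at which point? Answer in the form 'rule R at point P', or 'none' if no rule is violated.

Zone of each point (C = within 1σ̂, B = 1σ̂–2σ̂, A = 2σ̂–3σ̂, * = beyond 3σ̂; sign = side of CL): 1:+C, 2:+B, 3:+C, 4:+B, 5:+A, 6:+C, 7:+B, 8:+A, 9:+C, 10:-C, 11:-C, 12:+C, 13:+C
Rule 3 (four of five consecutive points beyond the same 1σ limit) is satisfied at point 8.

rule 3 at point 8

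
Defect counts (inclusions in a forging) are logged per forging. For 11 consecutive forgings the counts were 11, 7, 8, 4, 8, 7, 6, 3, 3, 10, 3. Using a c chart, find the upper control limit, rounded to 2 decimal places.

c̄ = (11 + 7 + 8 + 4 + 8 + 7 + 6 + 3 + 3 + 10 + 3) / 11 = 70 / 11 = 6.3636
UCL = c̄ + 3√c̄ = 6.3636 + 3 × √6.3636 = 6.3636 + 3 × 2.5226 = 13.9315

13.93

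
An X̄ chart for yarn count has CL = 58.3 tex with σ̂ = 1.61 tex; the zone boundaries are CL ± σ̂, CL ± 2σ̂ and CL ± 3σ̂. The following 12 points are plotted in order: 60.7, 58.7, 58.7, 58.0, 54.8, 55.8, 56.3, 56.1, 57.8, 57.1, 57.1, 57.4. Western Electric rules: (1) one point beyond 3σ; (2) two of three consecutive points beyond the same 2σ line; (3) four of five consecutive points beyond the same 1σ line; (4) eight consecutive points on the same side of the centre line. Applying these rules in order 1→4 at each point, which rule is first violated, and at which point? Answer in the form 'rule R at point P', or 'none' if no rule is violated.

rule 3 at point 8

Zone of each point (C = within 1σ̂, B = 1σ̂–2σ̂, A = 2σ̂–3σ̂, * = beyond 3σ̂; sign = side of CL): 1:+B, 2:+C, 3:+C, 4:-C, 5:-A, 6:-B, 7:-B, 8:-B, 9:-C, 10:-C, 11:-C, 12:-C
Rule 3 (four of five consecutive points beyond the same 1σ limit) is satisfied at point 8.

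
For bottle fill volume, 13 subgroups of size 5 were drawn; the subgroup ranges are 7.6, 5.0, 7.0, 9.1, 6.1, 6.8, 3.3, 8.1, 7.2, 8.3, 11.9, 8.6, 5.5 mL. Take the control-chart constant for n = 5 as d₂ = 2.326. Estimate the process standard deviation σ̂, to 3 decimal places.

R̄ = (7.6 + 5.0 + 7.0 + 9.1 + 6.1 + 6.8 + 3.3 + 8.1 + 7.2 + 8.3 + 11.9 + 8.6 + 5.5) / 13 = 7.2692
σ̂ = R̄ / d₂ = 7.2692 / 2.326 = 3.1252

3.125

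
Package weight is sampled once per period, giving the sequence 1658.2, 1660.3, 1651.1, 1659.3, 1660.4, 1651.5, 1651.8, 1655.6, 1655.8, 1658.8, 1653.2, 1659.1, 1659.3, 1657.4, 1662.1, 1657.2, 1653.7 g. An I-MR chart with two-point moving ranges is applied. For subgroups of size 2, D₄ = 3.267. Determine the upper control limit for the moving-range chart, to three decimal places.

Moving ranges: 2.1, 9.2, 8.2, 1.1, 8.9, 0.3, 3.8, 0.2, 3.0, 5.6, 5.9, 0.2, 1.9, 4.7, 4.9, 3.5; M̄R̄ = 63.5000 / 16 = 3.9688
UCL_MR = D₄·M̄R̄ = 3.267 × 3.9688 = 12.9659

12.966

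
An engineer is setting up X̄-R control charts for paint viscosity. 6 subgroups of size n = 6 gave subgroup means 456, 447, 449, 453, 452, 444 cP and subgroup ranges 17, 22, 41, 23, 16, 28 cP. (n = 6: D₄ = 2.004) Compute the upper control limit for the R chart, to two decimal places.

R̄ = (17 + 22 + 41 + 23 + 16 + 28) / 6 = 147.0000 / 6 = 24.5000
UCL_R = D₄·R̄ = 2.004 × 24.5000 = 49.0980

49.10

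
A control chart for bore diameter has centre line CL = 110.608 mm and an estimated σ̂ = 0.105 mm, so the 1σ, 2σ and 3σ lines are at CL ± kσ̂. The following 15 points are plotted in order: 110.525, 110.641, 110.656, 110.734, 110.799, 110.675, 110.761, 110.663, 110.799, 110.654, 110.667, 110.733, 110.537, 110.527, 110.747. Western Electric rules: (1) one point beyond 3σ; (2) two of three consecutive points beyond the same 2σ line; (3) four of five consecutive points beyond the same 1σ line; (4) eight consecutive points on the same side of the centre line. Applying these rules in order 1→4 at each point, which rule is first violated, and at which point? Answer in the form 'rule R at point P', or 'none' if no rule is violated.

rule 4 at point 9

Zone of each point (C = within 1σ̂, B = 1σ̂–2σ̂, A = 2σ̂–3σ̂, * = beyond 3σ̂; sign = side of CL): 1:-C, 2:+C, 3:+C, 4:+B, 5:+B, 6:+C, 7:+B, 8:+C, 9:+B, 10:+C, 11:+C, 12:+B, 13:-C, 14:-C, 15:+B
Rule 4 (eight consecutive points on the same side of the centre line) is satisfied at point 9.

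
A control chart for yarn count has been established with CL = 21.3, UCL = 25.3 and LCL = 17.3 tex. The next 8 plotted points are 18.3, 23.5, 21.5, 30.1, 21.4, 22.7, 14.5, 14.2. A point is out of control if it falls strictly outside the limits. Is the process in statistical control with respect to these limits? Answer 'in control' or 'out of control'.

out of control

Compare each point to [17.3, 25.3]: sample 4 = 30.1 > UCL; sample 7 = 14.5 < LCL; sample 8 = 14.2 < LCL.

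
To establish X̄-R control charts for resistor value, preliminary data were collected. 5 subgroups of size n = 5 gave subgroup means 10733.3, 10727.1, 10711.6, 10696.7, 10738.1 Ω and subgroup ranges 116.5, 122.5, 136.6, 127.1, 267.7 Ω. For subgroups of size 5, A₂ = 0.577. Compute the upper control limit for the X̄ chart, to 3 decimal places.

10810.264

X̄̄ = (10733.3 + 10727.1 + 10711.6 + 10696.7 + 10738.1) / 5 = 53606.8000 / 5 = 10721.3600
R̄ = (116.5 + 122.5 + 136.6 + 127.1 + 267.7) / 5 = 770.4000 / 5 = 154.0800
UCL = X̄̄ + A₂·R̄ = 10721.3600 + 0.577 × 154.0800 = 10810.2642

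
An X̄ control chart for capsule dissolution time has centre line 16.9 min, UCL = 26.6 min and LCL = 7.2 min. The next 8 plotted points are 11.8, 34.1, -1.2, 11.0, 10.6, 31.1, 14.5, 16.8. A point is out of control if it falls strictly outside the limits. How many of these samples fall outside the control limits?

3

Compare each point to [7.2, 26.6]: sample 2 = 34.1 > UCL; sample 3 = -1.2 < LCL; sample 6 = 31.1 > UCL.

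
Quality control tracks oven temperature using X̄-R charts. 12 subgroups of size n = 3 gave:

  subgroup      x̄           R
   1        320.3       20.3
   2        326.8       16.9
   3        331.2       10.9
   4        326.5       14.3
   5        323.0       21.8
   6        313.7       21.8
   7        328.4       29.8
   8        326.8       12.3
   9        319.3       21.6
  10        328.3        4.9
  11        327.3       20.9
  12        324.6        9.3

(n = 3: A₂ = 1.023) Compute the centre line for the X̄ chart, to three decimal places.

X̄̄ = (320.3 + 326.8 + 331.2 + 326.5 + 323.0 + 313.7 + 328.4 + 326.8 + 319.3 + 328.3 + 327.3 + 324.6) / 12 = 3896.2000 / 12 = 324.6833
CL = X̄̄ = 324.6833

324.683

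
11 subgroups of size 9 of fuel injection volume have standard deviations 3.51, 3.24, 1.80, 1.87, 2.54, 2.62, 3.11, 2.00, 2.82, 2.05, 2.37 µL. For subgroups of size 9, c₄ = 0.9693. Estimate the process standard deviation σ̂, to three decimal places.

2.620

s̄ = (3.51 + 3.24 + 1.80 + 1.87 + 2.54 + 2.62 + 3.11 + 2.00 + 2.82 + 2.05 + 2.37) / 11 = 2.5391
σ̂ = s̄ / c₄ = 2.5391 / 0.9693 = 2.6195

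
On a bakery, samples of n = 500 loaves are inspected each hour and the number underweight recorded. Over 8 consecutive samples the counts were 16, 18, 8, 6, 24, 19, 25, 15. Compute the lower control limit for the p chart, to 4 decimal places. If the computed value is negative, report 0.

p̄ = Σdᵢ / (k·n) = 131 / (8 × 500) = 0.03275
LCL = p̄ − 3·√(p̄(1−p̄)/n) = 0.03275 − 3 × 0.00796 = 0.00887

0.0089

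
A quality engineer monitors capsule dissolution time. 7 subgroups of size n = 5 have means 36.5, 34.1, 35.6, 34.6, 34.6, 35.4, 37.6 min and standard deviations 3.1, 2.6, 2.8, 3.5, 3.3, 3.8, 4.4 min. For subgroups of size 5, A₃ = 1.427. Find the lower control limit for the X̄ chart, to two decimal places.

X̄̄ = (36.5 + 34.1 + 35.6 + 34.6 + 34.6 + 35.4 + 37.6) / 7 = 35.4857
s̄ = (3.1 + 2.6 + 2.8 + 3.5 + 3.3 + 3.8 + 4.4) / 7 = 3.3571
LCL = X̄̄ − A₃·s̄ = 35.4857 − 1.427 × 3.3571 = 30.6951

30.70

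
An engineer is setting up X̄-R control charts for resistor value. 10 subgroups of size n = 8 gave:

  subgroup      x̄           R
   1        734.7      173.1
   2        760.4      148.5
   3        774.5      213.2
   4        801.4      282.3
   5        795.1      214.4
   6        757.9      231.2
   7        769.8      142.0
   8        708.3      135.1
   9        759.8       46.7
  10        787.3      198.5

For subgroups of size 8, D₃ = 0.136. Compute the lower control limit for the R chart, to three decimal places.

24.276

R̄ = (173.1 + 148.5 + 213.2 + 282.3 + 214.4 + 231.2 + 142.0 + 135.1 + 46.7 + 198.5) / 10 = 1785.0000 / 10 = 178.5000
LCL_R = D₃·R̄ = 0.136 × 178.5000 = 24.2760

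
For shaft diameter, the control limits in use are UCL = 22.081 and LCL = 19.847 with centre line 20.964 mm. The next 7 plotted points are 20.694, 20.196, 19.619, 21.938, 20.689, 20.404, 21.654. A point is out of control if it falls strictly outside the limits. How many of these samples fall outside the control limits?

Compare each point to [19.847, 22.081]: sample 3 = 19.619 < LCL.

1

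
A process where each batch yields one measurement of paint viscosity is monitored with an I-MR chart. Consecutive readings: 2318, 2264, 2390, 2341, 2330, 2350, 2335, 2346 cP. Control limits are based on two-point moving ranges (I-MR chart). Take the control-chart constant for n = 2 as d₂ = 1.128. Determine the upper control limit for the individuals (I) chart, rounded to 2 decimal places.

X̄ = (2318 + 2264 + 2390 + 2341 + 2330 + 2350 + 2335 + 2346) / 8 = 2334.2500
Moving ranges: 54, 126, 49, 11, 20, 15, 11; M̄R̄ = 286.0000 / 7 = 40.8571
UCL = X̄ + 3·M̄R̄/d₂ = 2334.2500 + 3 × 40.8571 / 1.128 = 2442.9126

2442.91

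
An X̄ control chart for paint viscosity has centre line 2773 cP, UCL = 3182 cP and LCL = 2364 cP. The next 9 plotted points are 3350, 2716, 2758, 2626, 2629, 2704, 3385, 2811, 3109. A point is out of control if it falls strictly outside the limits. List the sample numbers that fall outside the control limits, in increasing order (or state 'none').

Compare each point to [2364, 3182]: sample 1 = 3350 > UCL; sample 7 = 3385 > UCL.

1, 7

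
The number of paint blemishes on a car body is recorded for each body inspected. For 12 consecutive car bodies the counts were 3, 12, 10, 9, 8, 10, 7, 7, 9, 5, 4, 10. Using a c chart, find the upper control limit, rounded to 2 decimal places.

c̄ = (3 + 12 + 10 + 9 + 8 + 10 + 7 + 7 + 9 + 5 + 4 + 10) / 12 = 94 / 12 = 7.8333
UCL = c̄ + 3√c̄ = 7.8333 + 3 × √7.8333 = 7.8333 + 3 × 2.7988 = 16.2298

16.23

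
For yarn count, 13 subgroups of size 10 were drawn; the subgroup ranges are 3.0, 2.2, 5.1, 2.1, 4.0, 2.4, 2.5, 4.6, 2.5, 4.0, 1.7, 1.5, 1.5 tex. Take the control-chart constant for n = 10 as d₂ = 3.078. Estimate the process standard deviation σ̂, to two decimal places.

0.93

R̄ = (3.0 + 2.2 + 5.1 + 2.1 + 4.0 + 2.4 + 2.5 + 4.6 + 2.5 + 4.0 + 1.7 + 1.5 + 1.5) / 13 = 2.8538
σ̂ = R̄ / d₂ = 2.8538 / 3.078 = 0.9272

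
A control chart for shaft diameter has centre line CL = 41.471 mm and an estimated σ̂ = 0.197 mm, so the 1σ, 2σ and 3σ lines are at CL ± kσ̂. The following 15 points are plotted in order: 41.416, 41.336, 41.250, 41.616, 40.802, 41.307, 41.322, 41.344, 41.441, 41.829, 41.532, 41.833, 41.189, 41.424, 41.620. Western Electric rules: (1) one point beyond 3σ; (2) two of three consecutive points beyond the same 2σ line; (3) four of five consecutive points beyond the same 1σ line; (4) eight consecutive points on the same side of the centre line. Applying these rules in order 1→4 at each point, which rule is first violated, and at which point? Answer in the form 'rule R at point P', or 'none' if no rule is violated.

rule 1 at point 5

Zone of each point (C = within 1σ̂, B = 1σ̂–2σ̂, A = 2σ̂–3σ̂, * = beyond 3σ̂; sign = side of CL): 1:-C, 2:-C, 3:-B, 4:+C, 5:-*, 6:-C, 7:-C, 8:-C, 9:-C, 10:+B, 11:+C, 12:+B, 13:-B, 14:-C, 15:+C
Rule 1 (one point beyond the 3σ limits) is satisfied at point 5.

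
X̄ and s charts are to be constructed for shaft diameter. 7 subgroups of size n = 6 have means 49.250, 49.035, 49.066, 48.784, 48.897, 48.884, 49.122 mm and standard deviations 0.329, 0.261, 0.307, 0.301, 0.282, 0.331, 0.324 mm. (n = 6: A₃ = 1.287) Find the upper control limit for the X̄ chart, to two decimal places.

49.40

X̄̄ = (49.250 + 49.035 + 49.066 + 48.784 + 48.897 + 48.884 + 49.122) / 7 = 49.0054
s̄ = (0.329 + 0.261 + 0.307 + 0.301 + 0.282 + 0.331 + 0.324) / 7 = 0.3050
UCL = X̄̄ + A₃·s̄ = 49.0054 + 1.287 × 0.3050 = 49.3980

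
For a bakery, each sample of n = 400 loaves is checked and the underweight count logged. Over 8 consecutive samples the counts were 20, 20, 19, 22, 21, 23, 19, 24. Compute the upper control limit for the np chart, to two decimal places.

34.38

p̄ = Σdᵢ / (k·n) = 168 / (8 × 400) = 0.05250
UCL = np̄ + 3·√(np̄(1−p̄)) = 21.0000 + 3 × √(21.0000×0.94750) = 21.0000 + 3 × 4.4607 = 34.3820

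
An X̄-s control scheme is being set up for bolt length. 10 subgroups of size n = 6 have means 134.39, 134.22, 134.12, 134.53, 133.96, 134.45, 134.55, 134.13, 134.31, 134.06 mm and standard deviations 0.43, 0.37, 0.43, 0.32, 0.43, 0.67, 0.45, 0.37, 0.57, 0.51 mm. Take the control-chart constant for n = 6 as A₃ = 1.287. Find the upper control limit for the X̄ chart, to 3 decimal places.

X̄̄ = (134.39 + 134.22 + 134.12 + 134.53 + 133.96 + 134.45 + 134.55 + 134.13 + 134.31 + 134.06) / 10 = 134.2720
s̄ = (0.43 + 0.37 + 0.43 + 0.32 + 0.43 + 0.67 + 0.45 + 0.37 + 0.57 + 0.51) / 10 = 0.4550
UCL = X̄̄ + A₃·s̄ = 134.2720 + 1.287 × 0.4550 = 134.8576

134.858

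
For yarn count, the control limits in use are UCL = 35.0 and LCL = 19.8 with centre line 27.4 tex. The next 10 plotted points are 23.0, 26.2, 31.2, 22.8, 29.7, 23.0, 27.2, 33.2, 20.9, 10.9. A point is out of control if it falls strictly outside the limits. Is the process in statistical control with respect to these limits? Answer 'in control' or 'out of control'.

Compare each point to [19.8, 35.0]: sample 10 = 10.9 < LCL.

out of control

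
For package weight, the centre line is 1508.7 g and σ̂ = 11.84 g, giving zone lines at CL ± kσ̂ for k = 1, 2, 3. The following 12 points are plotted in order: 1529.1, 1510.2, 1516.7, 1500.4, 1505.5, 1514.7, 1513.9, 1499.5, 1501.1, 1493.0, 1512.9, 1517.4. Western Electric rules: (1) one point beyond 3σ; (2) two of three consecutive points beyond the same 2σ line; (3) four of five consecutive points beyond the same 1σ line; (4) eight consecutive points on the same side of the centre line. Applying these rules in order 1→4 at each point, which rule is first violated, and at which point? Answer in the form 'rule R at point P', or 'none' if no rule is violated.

Zone of each point (C = within 1σ̂, B = 1σ̂–2σ̂, A = 2σ̂–3σ̂, * = beyond 3σ̂; sign = side of CL): 1:+B, 2:+C, 3:+C, 4:-C, 5:-C, 6:+C, 7:+C, 8:-C, 9:-C, 10:-B, 11:+C, 12:+C
No rule fires across all 12 points.

none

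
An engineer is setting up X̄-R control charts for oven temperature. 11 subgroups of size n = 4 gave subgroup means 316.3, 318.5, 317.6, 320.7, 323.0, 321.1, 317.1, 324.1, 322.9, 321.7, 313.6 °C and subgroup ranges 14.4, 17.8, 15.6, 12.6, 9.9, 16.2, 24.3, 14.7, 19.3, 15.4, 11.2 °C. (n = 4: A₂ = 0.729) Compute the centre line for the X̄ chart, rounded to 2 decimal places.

319.69

X̄̄ = (316.3 + 318.5 + 317.6 + 320.7 + 323.0 + 321.1 + 317.1 + 324.1 + 322.9 + 321.7 + 313.6) / 11 = 3516.6000 / 11 = 319.6909
CL = X̄̄ = 319.6909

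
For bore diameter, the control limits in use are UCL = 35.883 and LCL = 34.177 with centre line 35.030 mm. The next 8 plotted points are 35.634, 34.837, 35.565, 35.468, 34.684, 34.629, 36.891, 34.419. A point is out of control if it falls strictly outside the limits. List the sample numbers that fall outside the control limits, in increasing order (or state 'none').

7

Compare each point to [34.177, 35.883]: sample 7 = 36.891 > UCL.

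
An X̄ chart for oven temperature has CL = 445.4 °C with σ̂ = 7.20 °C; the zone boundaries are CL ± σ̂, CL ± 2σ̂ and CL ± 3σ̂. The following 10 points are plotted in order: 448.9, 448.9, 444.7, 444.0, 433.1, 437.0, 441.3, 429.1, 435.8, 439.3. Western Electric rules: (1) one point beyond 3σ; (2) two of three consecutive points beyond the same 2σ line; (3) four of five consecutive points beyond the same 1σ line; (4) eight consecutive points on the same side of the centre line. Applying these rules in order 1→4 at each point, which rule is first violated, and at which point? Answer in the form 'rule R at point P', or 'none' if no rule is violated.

rule 3 at point 9

Zone of each point (C = within 1σ̂, B = 1σ̂–2σ̂, A = 2σ̂–3σ̂, * = beyond 3σ̂; sign = side of CL): 1:+C, 2:+C, 3:-C, 4:-C, 5:-B, 6:-B, 7:-C, 8:-A, 9:-B, 10:-C
Rule 3 (four of five consecutive points beyond the same 1σ limit) is satisfied at point 9.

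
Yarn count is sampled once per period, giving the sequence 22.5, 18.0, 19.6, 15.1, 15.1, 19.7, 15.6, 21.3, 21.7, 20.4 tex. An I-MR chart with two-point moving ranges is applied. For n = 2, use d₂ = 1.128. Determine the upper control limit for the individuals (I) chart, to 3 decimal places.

26.790

X̄ = (22.5 + 18.0 + 19.6 + 15.1 + 15.1 + 19.7 + 15.6 + 21.3 + 21.7 + 20.4) / 10 = 18.9000
Moving ranges: 4.5, 1.6, 4.5, 0.0, 4.6, 4.1, 5.7, 0.4, 1.3; M̄R̄ = 26.7000 / 9 = 2.9667
UCL = X̄ + 3·M̄R̄/d₂ = 18.9000 + 3 × 2.9667 / 1.128 = 26.7901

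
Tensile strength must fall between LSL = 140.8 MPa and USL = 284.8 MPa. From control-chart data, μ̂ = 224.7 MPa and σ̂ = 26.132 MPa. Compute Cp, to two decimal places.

Cp = (USL − LSL) / (6σ̂) = (284.8 − 140.8) / (6 × 26.132) = 144.0000 / 156.7920 = 0.9184

0.92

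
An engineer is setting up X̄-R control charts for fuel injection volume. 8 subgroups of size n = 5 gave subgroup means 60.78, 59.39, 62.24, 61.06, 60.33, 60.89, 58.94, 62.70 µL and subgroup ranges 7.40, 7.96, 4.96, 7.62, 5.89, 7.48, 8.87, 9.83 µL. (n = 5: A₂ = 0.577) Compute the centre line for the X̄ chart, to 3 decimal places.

X̄̄ = (60.78 + 59.39 + 62.24 + 61.06 + 60.33 + 60.89 + 58.94 + 62.70) / 8 = 486.3300 / 8 = 60.7912
CL = X̄̄ = 60.7912

60.791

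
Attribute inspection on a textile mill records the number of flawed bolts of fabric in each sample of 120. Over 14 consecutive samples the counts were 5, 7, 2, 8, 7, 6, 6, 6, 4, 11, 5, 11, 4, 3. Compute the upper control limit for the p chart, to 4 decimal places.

p̄ = Σdᵢ / (k·n) = 85 / (14 × 120) = 0.05060
UCL = p̄ + 3·√(p̄(1−p̄)/n) = 0.05060 + 3 × √(0.05060×0.94940/120) = 0.05060 + 3 × 0.02001 = 0.11062

0.1106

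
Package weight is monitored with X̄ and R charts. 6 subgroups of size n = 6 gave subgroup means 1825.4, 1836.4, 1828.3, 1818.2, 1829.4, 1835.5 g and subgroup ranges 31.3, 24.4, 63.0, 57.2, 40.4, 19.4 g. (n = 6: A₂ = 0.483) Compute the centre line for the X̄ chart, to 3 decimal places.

1828.867

X̄̄ = (1825.4 + 1836.4 + 1828.3 + 1818.2 + 1829.4 + 1835.5) / 6 = 10973.2000 / 6 = 1828.8667
CL = X̄̄ = 1828.8667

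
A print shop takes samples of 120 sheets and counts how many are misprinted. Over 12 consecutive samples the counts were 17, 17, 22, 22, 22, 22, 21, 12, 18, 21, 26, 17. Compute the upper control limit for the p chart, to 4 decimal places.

p̄ = Σdᵢ / (k·n) = 237 / (12 × 120) = 0.16458
UCL = p̄ + 3·√(p̄(1−p̄)/n) = 0.16458 + 3 × √(0.16458×0.83542/120) = 0.16458 + 3 × 0.03385 = 0.26613

0.2661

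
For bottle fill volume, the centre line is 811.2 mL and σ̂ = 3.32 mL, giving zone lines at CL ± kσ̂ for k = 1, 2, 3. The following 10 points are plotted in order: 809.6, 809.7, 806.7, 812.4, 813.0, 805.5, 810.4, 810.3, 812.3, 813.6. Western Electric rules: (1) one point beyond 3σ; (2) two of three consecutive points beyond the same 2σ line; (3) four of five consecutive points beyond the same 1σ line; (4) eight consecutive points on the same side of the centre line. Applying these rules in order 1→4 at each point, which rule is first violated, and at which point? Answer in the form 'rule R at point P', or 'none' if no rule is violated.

Zone of each point (C = within 1σ̂, B = 1σ̂–2σ̂, A = 2σ̂–3σ̂, * = beyond 3σ̂; sign = side of CL): 1:-C, 2:-C, 3:-B, 4:+C, 5:+C, 6:-B, 7:-C, 8:-C, 9:+C, 10:+C
No rule fires across all 10 points.

none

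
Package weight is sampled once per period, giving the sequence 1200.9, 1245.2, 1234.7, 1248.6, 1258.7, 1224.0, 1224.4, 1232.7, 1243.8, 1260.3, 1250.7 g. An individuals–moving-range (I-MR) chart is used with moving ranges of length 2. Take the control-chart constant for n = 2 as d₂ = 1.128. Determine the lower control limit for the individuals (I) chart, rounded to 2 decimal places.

1196.15

X̄ = (1200.9 + 1245.2 + 1234.7 + 1248.6 + 1258.7 + 1224.0 + 1224.4 + 1232.7 + 1243.8 + 1260.3 + 1250.7) / 11 = 1238.5455
Moving ranges: 44.3, 10.5, 13.9, 10.1, 34.7, 0.4, 8.3, 11.1, 16.5, 9.6; M̄R̄ = 159.4000 / 10 = 15.9400
LCL = X̄ − 3·M̄R̄/d₂ = 1238.5455 − 3 × 15.9400 / 1.128 = 1196.1518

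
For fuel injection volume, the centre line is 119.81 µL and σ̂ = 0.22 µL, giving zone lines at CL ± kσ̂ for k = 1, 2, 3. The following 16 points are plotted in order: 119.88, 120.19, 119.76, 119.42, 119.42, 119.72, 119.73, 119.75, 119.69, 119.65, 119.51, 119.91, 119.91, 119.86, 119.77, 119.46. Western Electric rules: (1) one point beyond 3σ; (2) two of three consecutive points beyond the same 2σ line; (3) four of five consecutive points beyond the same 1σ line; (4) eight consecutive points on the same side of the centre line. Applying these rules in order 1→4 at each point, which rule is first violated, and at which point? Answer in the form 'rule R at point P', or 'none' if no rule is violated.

Zone of each point (C = within 1σ̂, B = 1σ̂–2σ̂, A = 2σ̂–3σ̂, * = beyond 3σ̂; sign = side of CL): 1:+C, 2:+B, 3:-C, 4:-B, 5:-B, 6:-C, 7:-C, 8:-C, 9:-C, 10:-C, 11:-B, 12:+C, 13:+C, 14:+C, 15:-C, 16:-B
Rule 4 (eight consecutive points on the same side of the centre line) is satisfied at point 10.

rule 4 at point 10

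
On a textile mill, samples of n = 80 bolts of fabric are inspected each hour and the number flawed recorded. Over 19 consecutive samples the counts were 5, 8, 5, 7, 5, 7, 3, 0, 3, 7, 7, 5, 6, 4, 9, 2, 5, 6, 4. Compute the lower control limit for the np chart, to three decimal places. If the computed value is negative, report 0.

0.000

p̄ = Σdᵢ / (k·n) = 98 / (19 × 80) = 0.06447
LCL = np̄ − 3·√(np̄(1−p̄)) = 5.1579 − 3 × 2.1967 = -1.4321 → 0 (negative, so LCL = 0)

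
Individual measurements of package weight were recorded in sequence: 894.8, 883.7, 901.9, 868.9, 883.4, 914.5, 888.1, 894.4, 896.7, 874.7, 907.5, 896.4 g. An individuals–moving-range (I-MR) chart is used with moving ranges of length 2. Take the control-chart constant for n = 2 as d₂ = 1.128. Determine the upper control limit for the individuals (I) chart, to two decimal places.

942.57

X̄ = (894.8 + 883.7 + 901.9 + 868.9 + 883.4 + 914.5 + 888.1 + 894.4 + 896.7 + 874.7 + 907.5 + 896.4) / 12 = 892.0833
Moving ranges: 11.1, 18.2, 33.0, 14.5, 31.1, 26.4, 6.3, 2.3, 22.0, 32.8, 11.1; M̄R̄ = 208.8000 / 11 = 18.9818
UCL = X̄ + 3·M̄R̄/d₂ = 892.0833 + 3 × 18.9818 / 1.128 = 942.5669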